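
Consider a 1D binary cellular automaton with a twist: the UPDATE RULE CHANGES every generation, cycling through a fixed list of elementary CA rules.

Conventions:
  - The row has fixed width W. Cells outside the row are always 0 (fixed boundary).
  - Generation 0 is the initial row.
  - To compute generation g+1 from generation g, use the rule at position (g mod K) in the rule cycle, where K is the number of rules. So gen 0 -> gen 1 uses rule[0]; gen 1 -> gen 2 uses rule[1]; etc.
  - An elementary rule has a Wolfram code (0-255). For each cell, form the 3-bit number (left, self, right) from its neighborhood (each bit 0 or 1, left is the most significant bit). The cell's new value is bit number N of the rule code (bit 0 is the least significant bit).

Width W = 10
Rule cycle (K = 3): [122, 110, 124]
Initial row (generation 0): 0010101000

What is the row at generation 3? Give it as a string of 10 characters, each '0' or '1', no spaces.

Answer: 1000000110

Derivation:
Gen 0: 0010101000
Gen 1 (rule 122): 0101010100
Gen 2 (rule 110): 1111111100
Gen 3 (rule 124): 1000000110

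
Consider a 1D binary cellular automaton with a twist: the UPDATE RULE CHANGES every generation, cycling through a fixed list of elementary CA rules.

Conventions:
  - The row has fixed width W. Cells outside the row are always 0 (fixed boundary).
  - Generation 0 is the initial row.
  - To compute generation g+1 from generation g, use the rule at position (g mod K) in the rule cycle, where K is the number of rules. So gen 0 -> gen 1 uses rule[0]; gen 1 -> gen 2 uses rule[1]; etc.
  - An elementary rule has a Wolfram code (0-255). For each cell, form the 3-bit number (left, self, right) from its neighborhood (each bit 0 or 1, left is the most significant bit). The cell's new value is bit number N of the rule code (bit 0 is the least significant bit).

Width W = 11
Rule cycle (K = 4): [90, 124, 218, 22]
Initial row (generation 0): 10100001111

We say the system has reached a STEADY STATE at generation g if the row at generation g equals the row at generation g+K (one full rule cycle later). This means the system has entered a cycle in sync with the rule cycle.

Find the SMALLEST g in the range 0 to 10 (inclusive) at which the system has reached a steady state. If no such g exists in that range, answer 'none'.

Gen 0: 10100001111
Gen 1 (rule 90): 00010011001
Gen 2 (rule 124): 00011011101
Gen 3 (rule 218): 00111011100
Gen 4 (rule 22): 01000000010
Gen 5 (rule 90): 10100000101
Gen 6 (rule 124): 11110000111
Gen 7 (rule 218): 11111001111
Gen 8 (rule 22): 00000110000
Gen 9 (rule 90): 00001111000
Gen 10 (rule 124): 00001001100
Gen 11 (rule 218): 00010111110
Gen 12 (rule 22): 00110000001
Gen 13 (rule 90): 01111000010
Gen 14 (rule 124): 01001100011

Answer: none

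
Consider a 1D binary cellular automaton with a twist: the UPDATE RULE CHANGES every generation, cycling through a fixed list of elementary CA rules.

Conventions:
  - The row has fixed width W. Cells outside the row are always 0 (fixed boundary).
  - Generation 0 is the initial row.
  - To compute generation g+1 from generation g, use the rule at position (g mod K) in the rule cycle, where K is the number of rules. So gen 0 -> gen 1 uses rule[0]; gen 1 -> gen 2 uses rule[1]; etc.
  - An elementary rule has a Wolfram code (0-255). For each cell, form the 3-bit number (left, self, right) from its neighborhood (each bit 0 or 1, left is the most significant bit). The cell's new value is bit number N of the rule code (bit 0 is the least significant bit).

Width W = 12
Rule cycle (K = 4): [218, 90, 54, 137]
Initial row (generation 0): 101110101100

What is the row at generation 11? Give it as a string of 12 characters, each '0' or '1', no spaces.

Gen 0: 101110101100
Gen 1 (rule 218): 001110001110
Gen 2 (rule 90): 011011011011
Gen 3 (rule 54): 100100100100
Gen 4 (rule 137): 000000000001
Gen 5 (rule 218): 000000000010
Gen 6 (rule 90): 000000000101
Gen 7 (rule 54): 000000001111
Gen 8 (rule 137): 111111101110
Gen 9 (rule 218): 111111101111
Gen 10 (rule 90): 100000101001
Gen 11 (rule 54): 110001111111

Answer: 110001111111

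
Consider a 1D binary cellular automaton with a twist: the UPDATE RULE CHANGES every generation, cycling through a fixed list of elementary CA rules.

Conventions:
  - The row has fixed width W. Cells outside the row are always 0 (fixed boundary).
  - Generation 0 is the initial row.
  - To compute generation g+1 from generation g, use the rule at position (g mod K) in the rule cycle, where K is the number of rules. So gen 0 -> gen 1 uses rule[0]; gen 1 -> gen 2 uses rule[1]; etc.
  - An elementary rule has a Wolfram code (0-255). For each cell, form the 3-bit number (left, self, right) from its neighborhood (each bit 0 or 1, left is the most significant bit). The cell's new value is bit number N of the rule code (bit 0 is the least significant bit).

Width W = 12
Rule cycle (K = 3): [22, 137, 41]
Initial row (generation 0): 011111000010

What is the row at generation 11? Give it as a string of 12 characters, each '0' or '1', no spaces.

Answer: 000110100111

Derivation:
Gen 0: 011111000010
Gen 1 (rule 22): 100000100111
Gen 2 (rule 137): 001110000110
Gen 3 (rule 41): 101000110100
Gen 4 (rule 22): 101101000110
Gen 5 (rule 137): 001000010100
Gen 6 (rule 41): 100011001001
Gen 7 (rule 22): 110100111111
Gen 8 (rule 137): 100000111110
Gen 9 (rule 41): 001110100000
Gen 10 (rule 22): 010000110000
Gen 11 (rule 137): 000110100111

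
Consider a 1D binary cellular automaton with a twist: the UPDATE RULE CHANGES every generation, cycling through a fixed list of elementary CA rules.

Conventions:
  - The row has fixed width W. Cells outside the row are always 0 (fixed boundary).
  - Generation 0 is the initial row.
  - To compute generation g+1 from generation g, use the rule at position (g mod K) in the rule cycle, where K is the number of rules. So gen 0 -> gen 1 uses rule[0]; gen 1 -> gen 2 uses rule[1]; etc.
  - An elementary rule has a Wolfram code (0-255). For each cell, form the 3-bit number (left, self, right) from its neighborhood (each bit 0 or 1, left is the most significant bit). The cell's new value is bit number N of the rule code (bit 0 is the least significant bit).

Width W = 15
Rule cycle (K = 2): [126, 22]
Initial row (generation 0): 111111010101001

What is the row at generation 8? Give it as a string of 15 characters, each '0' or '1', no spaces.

Gen 0: 111111010101001
Gen 1 (rule 126): 100001111111111
Gen 2 (rule 22): 110010000000000
Gen 3 (rule 126): 111111000000000
Gen 4 (rule 22): 000000100000000
Gen 5 (rule 126): 000001110000000
Gen 6 (rule 22): 000010001000000
Gen 7 (rule 126): 000111011100000
Gen 8 (rule 22): 001000000010000

Answer: 001000000010000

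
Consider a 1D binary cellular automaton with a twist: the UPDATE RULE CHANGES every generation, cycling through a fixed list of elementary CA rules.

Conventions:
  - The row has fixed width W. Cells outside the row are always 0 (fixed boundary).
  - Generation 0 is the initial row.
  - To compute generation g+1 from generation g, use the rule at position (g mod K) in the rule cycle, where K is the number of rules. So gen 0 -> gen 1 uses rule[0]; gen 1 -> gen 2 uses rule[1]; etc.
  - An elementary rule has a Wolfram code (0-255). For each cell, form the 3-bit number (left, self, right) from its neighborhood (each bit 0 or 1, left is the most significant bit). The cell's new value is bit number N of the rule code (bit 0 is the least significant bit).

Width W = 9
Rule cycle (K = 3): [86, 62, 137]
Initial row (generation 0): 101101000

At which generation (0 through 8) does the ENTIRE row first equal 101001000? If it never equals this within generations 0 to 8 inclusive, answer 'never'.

Answer: never

Derivation:
Gen 0: 101101000
Gen 1 (rule 86): 100101100
Gen 2 (rule 62): 111111010
Gen 3 (rule 137): 111110000
Gen 4 (rule 86): 000011000
Gen 5 (rule 62): 000110100
Gen 6 (rule 137): 110100001
Gen 7 (rule 86): 010110011
Gen 8 (rule 62): 111101110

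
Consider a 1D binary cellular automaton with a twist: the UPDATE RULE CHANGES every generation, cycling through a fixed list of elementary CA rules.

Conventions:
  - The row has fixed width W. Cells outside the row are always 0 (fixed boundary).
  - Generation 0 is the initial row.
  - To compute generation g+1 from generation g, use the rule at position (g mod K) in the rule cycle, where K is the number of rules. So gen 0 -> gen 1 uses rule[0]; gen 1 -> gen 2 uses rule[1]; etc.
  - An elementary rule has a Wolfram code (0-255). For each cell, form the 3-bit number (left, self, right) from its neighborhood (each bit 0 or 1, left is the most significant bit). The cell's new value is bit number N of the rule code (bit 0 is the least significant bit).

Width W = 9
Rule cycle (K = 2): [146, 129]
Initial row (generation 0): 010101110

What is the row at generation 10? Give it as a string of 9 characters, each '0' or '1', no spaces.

Gen 0: 010101110
Gen 1 (rule 146): 100000101
Gen 2 (rule 129): 001110000
Gen 3 (rule 146): 010101000
Gen 4 (rule 129): 000000011
Gen 5 (rule 146): 000000100
Gen 6 (rule 129): 111110001
Gen 7 (rule 146): 011101010
Gen 8 (rule 129): 001000000
Gen 9 (rule 146): 010100000
Gen 10 (rule 129): 000001111

Answer: 000001111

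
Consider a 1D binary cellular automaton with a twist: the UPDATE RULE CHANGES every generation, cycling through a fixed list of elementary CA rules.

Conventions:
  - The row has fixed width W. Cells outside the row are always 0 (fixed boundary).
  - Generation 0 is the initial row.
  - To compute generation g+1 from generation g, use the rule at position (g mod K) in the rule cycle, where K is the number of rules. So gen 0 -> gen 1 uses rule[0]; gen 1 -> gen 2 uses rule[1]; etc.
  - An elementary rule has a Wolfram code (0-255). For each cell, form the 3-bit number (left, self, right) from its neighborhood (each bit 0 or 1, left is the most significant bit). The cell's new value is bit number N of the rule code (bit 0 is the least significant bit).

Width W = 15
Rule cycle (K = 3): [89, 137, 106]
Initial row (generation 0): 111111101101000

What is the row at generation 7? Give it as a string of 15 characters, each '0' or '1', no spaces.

Answer: 011111001110011

Derivation:
Gen 0: 111111101101000
Gen 1 (rule 89): 100000101100111
Gen 2 (rule 137): 001110001000110
Gen 3 (rule 106): 011010010001110
Gen 4 (rule 89): 011001001101011
Gen 5 (rule 137): 010000001000010
Gen 6 (rule 106): 100000010000100
Gen 7 (rule 89): 011111001110011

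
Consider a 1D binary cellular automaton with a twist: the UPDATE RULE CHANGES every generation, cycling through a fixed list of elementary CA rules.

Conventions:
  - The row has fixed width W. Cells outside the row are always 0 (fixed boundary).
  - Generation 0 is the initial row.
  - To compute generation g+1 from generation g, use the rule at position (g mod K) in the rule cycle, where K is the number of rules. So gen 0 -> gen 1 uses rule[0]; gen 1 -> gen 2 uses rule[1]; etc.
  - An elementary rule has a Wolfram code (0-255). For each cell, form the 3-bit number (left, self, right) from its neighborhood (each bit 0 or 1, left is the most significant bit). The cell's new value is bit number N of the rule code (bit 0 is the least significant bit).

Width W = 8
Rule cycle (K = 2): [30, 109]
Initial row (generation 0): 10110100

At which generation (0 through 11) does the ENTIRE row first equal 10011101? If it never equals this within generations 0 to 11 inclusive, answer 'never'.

Answer: 3

Derivation:
Gen 0: 10110100
Gen 1 (rule 30): 10100110
Gen 2 (rule 109): 11100110
Gen 3 (rule 30): 10011101
Gen 4 (rule 109): 10010111
Gen 5 (rule 30): 11110100
Gen 6 (rule 109): 10011101
Gen 7 (rule 30): 11110001
Gen 8 (rule 109): 10010101
Gen 9 (rule 30): 11110101
Gen 10 (rule 109): 10011111
Gen 11 (rule 30): 11110000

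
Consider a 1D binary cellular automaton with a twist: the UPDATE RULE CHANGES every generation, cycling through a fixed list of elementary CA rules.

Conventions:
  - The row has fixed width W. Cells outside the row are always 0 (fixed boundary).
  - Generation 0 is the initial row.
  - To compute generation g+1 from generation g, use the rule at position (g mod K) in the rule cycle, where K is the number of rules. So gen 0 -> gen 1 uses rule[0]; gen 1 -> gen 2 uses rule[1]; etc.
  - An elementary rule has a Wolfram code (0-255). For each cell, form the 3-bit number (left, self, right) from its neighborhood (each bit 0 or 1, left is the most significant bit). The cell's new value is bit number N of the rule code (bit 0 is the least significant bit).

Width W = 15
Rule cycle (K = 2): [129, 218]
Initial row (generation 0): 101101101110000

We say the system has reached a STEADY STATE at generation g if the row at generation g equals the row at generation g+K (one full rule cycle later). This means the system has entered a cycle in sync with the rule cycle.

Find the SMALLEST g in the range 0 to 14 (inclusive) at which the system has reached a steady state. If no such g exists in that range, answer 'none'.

Gen 0: 101101101110000
Gen 1 (rule 129): 000000000100111
Gen 2 (rule 218): 000000001011111
Gen 3 (rule 129): 111111100001110
Gen 4 (rule 218): 111111110011111
Gen 5 (rule 129): 011111100001110
Gen 6 (rule 218): 111111110011111
Gen 7 (rule 129): 011111100001110
Gen 8 (rule 218): 111111110011111
Gen 9 (rule 129): 011111100001110
Gen 10 (rule 218): 111111110011111
Gen 11 (rule 129): 011111100001110
Gen 12 (rule 218): 111111110011111
Gen 13 (rule 129): 011111100001110
Gen 14 (rule 218): 111111110011111
Gen 15 (rule 129): 011111100001110
Gen 16 (rule 218): 111111110011111

Answer: 4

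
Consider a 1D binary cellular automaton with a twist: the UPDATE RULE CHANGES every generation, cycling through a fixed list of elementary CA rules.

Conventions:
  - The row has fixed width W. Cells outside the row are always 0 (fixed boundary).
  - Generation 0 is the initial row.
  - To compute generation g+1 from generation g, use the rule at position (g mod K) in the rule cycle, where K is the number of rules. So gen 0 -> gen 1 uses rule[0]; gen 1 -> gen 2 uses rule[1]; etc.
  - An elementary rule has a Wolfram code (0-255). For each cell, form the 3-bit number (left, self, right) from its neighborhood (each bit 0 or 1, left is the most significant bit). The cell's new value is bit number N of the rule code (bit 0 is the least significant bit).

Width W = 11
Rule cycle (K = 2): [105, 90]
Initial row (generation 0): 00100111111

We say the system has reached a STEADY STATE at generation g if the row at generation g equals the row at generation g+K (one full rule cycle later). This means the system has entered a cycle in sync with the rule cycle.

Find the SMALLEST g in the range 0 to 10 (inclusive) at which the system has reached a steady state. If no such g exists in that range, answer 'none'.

Gen 0: 00100111111
Gen 1 (rule 105): 10000100001
Gen 2 (rule 90): 01001010010
Gen 3 (rule 105): 00000100000
Gen 4 (rule 90): 00001010000
Gen 5 (rule 105): 11100100111
Gen 6 (rule 90): 10111011101
Gen 7 (rule 105): 01101110110
Gen 8 (rule 90): 11101010111
Gen 9 (rule 105): 10110101101
Gen 10 (rule 90): 00110001100
Gen 11 (rule 105): 10110101101
Gen 12 (rule 90): 00110001100

Answer: 9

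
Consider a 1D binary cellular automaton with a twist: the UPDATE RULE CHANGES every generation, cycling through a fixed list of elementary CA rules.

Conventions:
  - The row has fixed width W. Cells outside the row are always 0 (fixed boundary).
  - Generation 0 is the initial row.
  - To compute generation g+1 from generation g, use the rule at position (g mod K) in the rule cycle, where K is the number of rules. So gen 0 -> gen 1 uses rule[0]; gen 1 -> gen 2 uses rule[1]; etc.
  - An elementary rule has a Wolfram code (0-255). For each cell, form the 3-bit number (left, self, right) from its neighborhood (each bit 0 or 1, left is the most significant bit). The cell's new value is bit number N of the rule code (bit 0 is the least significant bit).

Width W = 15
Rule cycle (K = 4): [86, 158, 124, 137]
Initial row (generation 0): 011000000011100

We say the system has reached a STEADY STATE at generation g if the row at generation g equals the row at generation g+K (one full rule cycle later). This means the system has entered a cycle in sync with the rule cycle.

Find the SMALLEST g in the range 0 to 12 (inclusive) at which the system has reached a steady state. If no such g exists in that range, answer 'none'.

Answer: none

Derivation:
Gen 0: 011000000011100
Gen 1 (rule 86): 101100000100110
Gen 2 (rule 158): 101010001111101
Gen 3 (rule 124): 111111001000111
Gen 4 (rule 137): 111110000010110
Gen 5 (rule 86): 000011000110011
Gen 6 (rule 158): 000110101101110
Gen 7 (rule 124): 000111111111011
Gen 8 (rule 137): 110111111110010
Gen 9 (rule 86): 010000000011111
Gen 10 (rule 158): 111000000111110
Gen 11 (rule 124): 101100000100011
Gen 12 (rule 137): 001001110001010
Gen 13 (rule 86): 011110011011011
Gen 14 (rule 158): 111101110010010
Gen 15 (rule 124): 100111011011011
Gen 16 (rule 137): 000110010010010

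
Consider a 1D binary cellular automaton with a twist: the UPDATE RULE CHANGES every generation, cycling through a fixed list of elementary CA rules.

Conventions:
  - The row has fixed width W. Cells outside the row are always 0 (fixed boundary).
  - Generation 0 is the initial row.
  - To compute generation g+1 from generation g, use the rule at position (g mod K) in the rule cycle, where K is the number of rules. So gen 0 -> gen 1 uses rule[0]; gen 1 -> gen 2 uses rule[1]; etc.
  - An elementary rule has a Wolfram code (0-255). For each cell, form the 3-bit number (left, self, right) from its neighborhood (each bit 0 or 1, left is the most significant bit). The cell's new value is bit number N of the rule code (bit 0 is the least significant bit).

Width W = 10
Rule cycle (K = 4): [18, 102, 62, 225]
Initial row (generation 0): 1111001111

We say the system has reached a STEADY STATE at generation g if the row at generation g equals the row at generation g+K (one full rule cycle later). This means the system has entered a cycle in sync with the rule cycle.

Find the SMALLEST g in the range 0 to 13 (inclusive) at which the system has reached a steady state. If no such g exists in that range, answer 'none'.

Gen 0: 1111001111
Gen 1 (rule 18): 0000110000
Gen 2 (rule 102): 0001010000
Gen 3 (rule 62): 0011111000
Gen 4 (rule 225): 1001111011
Gen 5 (rule 18): 0110000000
Gen 6 (rule 102): 1010000000
Gen 7 (rule 62): 1111000000
Gen 8 (rule 225): 0111011111
Gen 9 (rule 18): 1000000000
Gen 10 (rule 102): 1000000000
Gen 11 (rule 62): 1100000000
Gen 12 (rule 225): 0101111111
Gen 13 (rule 18): 1000000000
Gen 14 (rule 102): 1000000000
Gen 15 (rule 62): 1100000000
Gen 16 (rule 225): 0101111111
Gen 17 (rule 18): 1000000000

Answer: 9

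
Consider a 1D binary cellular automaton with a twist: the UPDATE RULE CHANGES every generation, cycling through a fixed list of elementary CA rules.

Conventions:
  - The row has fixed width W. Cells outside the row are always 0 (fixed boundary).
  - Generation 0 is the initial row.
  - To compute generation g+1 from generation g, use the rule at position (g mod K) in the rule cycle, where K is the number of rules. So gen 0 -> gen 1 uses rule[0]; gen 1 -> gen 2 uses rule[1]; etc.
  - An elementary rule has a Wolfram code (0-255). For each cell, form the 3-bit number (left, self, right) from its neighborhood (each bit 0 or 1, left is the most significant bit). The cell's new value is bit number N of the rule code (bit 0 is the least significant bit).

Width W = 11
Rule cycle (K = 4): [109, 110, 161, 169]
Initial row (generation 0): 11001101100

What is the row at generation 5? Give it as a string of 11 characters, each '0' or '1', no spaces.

Answer: 10101011111

Derivation:
Gen 0: 11001101100
Gen 1 (rule 109): 11001111101
Gen 2 (rule 110): 11011000111
Gen 3 (rule 161): 00100010010
Gen 4 (rule 169): 10001000000
Gen 5 (rule 109): 10101011111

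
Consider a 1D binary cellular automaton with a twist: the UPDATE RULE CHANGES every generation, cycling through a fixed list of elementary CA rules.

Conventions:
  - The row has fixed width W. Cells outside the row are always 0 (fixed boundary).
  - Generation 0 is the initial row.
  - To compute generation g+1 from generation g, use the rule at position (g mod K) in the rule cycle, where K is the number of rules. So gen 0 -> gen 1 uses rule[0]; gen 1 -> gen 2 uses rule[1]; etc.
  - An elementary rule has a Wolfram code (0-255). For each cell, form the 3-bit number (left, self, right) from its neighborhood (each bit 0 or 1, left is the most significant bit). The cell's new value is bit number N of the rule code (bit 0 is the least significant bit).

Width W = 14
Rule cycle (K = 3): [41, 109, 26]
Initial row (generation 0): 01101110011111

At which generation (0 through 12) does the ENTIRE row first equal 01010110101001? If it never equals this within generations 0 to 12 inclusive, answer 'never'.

Gen 0: 01101110011111
Gen 1 (rule 41): 01011000010000
Gen 2 (rule 109): 01111011010111
Gen 3 (rule 26): 11000010000100
Gen 4 (rule 41): 10011000110001
Gen 5 (rule 109): 10011010110101
Gen 6 (rule 26): 01110000100000
Gen 7 (rule 41): 01000110001111
Gen 8 (rule 109): 01010110101001
Gen 9 (rule 26): 10000100000110
Gen 10 (rule 41): 00110001110100
Gen 11 (rule 109): 10110101011101
Gen 12 (rule 26): 00100000010000

Answer: 8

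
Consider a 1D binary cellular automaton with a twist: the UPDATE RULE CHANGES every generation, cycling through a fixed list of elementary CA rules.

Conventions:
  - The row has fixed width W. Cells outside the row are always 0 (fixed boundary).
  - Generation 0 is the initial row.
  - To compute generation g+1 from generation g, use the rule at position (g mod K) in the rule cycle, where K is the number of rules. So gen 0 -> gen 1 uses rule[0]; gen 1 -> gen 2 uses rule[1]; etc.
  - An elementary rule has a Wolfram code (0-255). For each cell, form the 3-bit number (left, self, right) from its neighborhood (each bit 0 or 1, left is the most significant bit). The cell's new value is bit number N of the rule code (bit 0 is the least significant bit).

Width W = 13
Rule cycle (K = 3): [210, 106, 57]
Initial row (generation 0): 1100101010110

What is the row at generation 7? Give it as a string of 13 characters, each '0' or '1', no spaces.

Gen 0: 1100101010110
Gen 1 (rule 210): 0111000000011
Gen 2 (rule 106): 1101000000111
Gen 3 (rule 57): 1010111110100
Gen 4 (rule 210): 0000011110010
Gen 5 (rule 106): 0000110010100
Gen 6 (rule 57): 1110101001011
Gen 7 (rule 210): 0110000110001

Answer: 0110000110001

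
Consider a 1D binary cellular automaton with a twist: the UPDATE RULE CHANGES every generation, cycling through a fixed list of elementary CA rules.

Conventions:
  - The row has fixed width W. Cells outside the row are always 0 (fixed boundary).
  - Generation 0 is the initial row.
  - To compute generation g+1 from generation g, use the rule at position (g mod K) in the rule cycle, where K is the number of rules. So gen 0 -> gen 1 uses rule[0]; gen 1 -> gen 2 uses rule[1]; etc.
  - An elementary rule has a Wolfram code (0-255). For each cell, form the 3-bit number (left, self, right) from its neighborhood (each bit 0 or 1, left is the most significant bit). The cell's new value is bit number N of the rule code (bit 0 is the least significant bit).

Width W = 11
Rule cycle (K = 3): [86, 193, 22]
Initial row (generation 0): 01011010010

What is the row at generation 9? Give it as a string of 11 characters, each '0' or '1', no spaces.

Gen 0: 01011010010
Gen 1 (rule 86): 11001011111
Gen 2 (rule 193): 01000001111
Gen 3 (rule 22): 11100010000
Gen 4 (rule 86): 00110111000
Gen 5 (rule 193): 10010011011
Gen 6 (rule 22): 11111100000
Gen 7 (rule 86): 00000110000
Gen 8 (rule 193): 11110010111
Gen 9 (rule 22): 00001110000

Answer: 00001110000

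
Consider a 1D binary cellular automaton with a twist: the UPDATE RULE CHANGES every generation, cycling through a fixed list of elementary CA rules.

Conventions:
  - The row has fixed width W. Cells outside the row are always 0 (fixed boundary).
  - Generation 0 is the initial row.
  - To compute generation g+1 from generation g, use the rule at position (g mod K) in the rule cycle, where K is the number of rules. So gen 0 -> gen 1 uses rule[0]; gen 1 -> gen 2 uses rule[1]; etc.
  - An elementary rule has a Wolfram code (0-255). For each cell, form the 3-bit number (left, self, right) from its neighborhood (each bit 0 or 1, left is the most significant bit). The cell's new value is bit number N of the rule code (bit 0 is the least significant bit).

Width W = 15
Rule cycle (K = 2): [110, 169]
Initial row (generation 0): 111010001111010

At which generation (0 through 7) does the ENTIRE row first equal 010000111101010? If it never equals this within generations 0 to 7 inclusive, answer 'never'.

Answer: never

Derivation:
Gen 0: 111010001111010
Gen 1 (rule 110): 101110011001110
Gen 2 (rule 169): 011100010001100
Gen 3 (rule 110): 110100110011100
Gen 4 (rule 169): 101000100011001
Gen 5 (rule 110): 111001100111011
Gen 6 (rule 169): 110001000110110
Gen 7 (rule 110): 110011001111110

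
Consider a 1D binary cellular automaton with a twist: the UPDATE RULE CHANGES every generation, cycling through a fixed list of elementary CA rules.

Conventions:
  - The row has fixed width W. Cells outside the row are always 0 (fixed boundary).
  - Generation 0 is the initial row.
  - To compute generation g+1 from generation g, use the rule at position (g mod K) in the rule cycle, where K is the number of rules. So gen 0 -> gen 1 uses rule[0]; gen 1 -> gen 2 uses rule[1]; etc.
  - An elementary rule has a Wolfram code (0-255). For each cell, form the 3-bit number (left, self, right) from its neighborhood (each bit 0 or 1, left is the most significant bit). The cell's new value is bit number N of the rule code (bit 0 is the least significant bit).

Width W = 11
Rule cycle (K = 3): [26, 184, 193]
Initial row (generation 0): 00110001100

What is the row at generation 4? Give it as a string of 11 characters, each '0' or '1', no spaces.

Answer: 00000101000

Derivation:
Gen 0: 00110001100
Gen 1 (rule 26): 01101011010
Gen 2 (rule 184): 01010110101
Gen 3 (rule 193): 00000010000
Gen 4 (rule 26): 00000101000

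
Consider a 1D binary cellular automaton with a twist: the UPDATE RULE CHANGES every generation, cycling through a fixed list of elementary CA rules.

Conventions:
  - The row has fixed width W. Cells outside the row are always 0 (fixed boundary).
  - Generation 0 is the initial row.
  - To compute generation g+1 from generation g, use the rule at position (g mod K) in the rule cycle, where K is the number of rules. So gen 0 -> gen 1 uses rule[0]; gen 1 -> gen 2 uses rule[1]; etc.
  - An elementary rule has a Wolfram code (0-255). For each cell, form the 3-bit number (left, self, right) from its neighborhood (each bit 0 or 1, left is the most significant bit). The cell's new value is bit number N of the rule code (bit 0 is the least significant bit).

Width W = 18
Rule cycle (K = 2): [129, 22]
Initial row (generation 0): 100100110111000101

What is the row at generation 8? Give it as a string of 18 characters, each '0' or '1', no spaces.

Gen 0: 100100110111000101
Gen 1 (rule 129): 000000000010010000
Gen 2 (rule 22): 000000000111111000
Gen 3 (rule 129): 111111110011110011
Gen 4 (rule 22): 000000001100001100
Gen 5 (rule 129): 111111100001100001
Gen 6 (rule 22): 000000010010010011
Gen 7 (rule 129): 111111000000000000
Gen 8 (rule 22): 000000100000000000

Answer: 000000100000000000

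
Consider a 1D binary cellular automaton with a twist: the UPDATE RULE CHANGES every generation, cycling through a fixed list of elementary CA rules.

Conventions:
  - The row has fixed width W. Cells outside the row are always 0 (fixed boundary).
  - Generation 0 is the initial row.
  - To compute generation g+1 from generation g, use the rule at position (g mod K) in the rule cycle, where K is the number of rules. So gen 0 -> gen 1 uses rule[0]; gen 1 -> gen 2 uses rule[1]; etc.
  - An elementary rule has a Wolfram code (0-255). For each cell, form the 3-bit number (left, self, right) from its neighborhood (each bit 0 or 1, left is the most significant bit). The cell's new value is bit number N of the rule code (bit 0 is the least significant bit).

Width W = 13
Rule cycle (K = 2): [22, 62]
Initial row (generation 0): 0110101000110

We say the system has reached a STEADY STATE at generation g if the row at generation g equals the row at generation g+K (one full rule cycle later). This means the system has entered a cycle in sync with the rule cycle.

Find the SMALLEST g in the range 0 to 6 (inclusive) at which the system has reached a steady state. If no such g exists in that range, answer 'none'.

Gen 0: 0110101000110
Gen 1 (rule 22): 1000101101001
Gen 2 (rule 62): 1101111011111
Gen 3 (rule 22): 0000000000000
Gen 4 (rule 62): 0000000000000
Gen 5 (rule 22): 0000000000000
Gen 6 (rule 62): 0000000000000
Gen 7 (rule 22): 0000000000000
Gen 8 (rule 62): 0000000000000

Answer: 3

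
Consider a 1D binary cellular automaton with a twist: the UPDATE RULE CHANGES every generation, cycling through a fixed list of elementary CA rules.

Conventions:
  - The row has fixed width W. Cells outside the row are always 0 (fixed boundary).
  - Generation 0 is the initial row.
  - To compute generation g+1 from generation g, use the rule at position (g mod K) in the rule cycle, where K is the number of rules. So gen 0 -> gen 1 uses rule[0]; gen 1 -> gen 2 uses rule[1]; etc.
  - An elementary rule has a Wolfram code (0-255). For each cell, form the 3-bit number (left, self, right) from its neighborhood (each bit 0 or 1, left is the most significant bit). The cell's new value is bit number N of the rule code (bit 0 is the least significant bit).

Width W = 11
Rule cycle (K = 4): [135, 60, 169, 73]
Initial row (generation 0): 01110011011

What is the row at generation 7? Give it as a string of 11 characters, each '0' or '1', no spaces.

Answer: 11100100110

Derivation:
Gen 0: 01110011011
Gen 1 (rule 135): 10100100000
Gen 2 (rule 60): 11110110000
Gen 3 (rule 169): 11101100111
Gen 4 (rule 73): 10101100101
Gen 5 (rule 135): 10100001101
Gen 6 (rule 60): 11110001011
Gen 7 (rule 169): 11100100110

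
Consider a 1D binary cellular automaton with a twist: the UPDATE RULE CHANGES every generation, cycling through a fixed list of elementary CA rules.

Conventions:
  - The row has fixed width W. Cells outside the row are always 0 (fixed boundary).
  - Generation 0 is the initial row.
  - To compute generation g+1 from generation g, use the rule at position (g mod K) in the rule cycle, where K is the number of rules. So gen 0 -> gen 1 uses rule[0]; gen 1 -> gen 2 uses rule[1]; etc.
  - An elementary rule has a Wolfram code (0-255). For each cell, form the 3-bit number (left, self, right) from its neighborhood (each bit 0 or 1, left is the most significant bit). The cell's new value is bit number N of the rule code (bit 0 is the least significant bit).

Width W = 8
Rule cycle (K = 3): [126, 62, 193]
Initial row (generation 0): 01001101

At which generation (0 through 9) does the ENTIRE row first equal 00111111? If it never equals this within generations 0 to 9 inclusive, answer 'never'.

Answer: 3

Derivation:
Gen 0: 01001101
Gen 1 (rule 126): 11111111
Gen 2 (rule 62): 10000000
Gen 3 (rule 193): 00111111
Gen 4 (rule 126): 01100001
Gen 5 (rule 62): 11010011
Gen 6 (rule 193): 01000001
Gen 7 (rule 126): 11100011
Gen 8 (rule 62): 10010110
Gen 9 (rule 193): 00000010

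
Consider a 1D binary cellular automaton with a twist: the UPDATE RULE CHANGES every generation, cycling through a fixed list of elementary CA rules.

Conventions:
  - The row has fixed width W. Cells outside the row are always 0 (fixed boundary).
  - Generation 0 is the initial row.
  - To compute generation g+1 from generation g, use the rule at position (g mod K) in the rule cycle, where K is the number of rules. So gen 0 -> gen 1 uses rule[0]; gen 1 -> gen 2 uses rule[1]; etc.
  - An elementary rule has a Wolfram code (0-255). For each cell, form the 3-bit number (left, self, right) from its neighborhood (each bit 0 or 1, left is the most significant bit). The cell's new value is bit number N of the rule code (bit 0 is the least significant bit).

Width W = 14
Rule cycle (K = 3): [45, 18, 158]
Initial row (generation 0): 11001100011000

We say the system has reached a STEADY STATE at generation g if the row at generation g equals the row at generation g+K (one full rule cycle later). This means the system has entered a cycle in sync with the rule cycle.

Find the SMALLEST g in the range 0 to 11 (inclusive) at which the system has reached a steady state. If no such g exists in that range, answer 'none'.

Gen 0: 11001100011000
Gen 1 (rule 45): 10001001010011
Gen 2 (rule 18): 01010110001100
Gen 3 (rule 158): 11010101011010
Gen 4 (rule 45): 10111111110110
Gen 5 (rule 18): 00000000000001
Gen 6 (rule 158): 00000000000011
Gen 7 (rule 45): 11111111111010
Gen 8 (rule 18): 00000000000001
Gen 9 (rule 158): 00000000000011
Gen 10 (rule 45): 11111111111010
Gen 11 (rule 18): 00000000000001
Gen 12 (rule 158): 00000000000011
Gen 13 (rule 45): 11111111111010
Gen 14 (rule 18): 00000000000001

Answer: 5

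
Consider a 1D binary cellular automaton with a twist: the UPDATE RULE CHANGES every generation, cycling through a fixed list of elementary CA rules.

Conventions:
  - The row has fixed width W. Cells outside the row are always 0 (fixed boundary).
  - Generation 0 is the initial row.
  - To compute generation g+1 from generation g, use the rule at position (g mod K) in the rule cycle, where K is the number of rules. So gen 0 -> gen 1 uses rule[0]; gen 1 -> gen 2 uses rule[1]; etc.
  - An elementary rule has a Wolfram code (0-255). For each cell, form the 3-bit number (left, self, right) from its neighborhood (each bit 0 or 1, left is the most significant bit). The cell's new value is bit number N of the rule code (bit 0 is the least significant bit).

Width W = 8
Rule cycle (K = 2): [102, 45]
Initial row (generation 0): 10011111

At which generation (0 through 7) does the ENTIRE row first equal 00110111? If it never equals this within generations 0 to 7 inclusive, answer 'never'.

Gen 0: 10011111
Gen 1 (rule 102): 10100001
Gen 2 (rule 45): 11101101
Gen 3 (rule 102): 00110111
Gen 4 (rule 45): 10101100
Gen 5 (rule 102): 11110100
Gen 6 (rule 45): 10001101
Gen 7 (rule 102): 10010111

Answer: 3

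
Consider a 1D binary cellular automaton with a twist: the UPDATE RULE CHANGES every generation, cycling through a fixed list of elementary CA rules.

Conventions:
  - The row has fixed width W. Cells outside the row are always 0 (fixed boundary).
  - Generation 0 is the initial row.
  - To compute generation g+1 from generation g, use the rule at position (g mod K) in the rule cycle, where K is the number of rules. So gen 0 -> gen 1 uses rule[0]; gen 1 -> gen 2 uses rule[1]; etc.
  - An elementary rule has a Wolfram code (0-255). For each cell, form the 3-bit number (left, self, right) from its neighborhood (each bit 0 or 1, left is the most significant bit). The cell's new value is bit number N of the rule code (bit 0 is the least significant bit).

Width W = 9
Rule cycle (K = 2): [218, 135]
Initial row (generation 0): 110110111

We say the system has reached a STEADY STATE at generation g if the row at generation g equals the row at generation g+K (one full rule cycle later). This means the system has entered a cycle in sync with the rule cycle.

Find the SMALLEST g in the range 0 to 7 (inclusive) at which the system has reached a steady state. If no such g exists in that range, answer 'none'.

Answer: 7

Derivation:
Gen 0: 110110111
Gen 1 (rule 218): 110110111
Gen 2 (rule 135): 000000010
Gen 3 (rule 218): 000000101
Gen 4 (rule 135): 111111101
Gen 5 (rule 218): 111111100
Gen 6 (rule 135): 011111001
Gen 7 (rule 218): 111111110
Gen 8 (rule 135): 011111100
Gen 9 (rule 218): 111111110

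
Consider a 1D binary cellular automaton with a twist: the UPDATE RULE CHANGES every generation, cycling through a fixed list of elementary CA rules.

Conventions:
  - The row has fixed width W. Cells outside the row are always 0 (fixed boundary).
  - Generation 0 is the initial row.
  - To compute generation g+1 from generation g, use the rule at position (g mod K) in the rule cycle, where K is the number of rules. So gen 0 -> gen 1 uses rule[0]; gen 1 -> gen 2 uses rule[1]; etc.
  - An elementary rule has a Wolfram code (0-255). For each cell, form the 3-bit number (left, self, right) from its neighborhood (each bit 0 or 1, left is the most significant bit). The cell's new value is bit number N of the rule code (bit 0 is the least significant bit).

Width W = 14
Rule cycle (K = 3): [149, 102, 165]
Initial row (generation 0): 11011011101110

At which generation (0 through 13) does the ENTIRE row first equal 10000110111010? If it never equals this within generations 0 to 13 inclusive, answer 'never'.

Answer: never

Derivation:
Gen 0: 11011011101110
Gen 1 (rule 149): 00000001000101
Gen 2 (rule 102): 00000011001111
Gen 3 (rule 165): 11111000000110
Gen 4 (rule 149): 01110111110001
Gen 5 (rule 102): 10011000010011
Gen 6 (rule 165): 10000011010000
Gen 7 (rule 149): 11111000011111
Gen 8 (rule 102): 00001000100001
Gen 9 (rule 165): 11101010101101
Gen 10 (rule 149): 01001010100001
Gen 11 (rule 102): 11011111100011
Gen 12 (rule 165): 00101111001000
Gen 13 (rule 149): 10100110101111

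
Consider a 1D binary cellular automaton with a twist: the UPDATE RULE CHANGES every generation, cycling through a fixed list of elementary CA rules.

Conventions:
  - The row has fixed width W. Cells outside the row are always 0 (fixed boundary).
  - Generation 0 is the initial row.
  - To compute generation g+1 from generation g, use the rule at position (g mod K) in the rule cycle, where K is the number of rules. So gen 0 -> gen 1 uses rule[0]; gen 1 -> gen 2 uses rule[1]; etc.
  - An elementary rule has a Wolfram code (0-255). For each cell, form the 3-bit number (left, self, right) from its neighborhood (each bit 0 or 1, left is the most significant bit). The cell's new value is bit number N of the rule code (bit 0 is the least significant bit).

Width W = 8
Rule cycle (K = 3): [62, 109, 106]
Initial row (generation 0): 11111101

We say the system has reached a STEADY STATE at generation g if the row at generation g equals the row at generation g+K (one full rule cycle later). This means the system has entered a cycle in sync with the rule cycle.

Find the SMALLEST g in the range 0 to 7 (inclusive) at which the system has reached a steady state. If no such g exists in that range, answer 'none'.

Answer: 4

Derivation:
Gen 0: 11111101
Gen 1 (rule 62): 10000011
Gen 2 (rule 109): 10111011
Gen 3 (rule 106): 01101111
Gen 4 (rule 62): 11011000
Gen 5 (rule 109): 11111011
Gen 6 (rule 106): 10001111
Gen 7 (rule 62): 11011000
Gen 8 (rule 109): 11111011
Gen 9 (rule 106): 10001111
Gen 10 (rule 62): 11011000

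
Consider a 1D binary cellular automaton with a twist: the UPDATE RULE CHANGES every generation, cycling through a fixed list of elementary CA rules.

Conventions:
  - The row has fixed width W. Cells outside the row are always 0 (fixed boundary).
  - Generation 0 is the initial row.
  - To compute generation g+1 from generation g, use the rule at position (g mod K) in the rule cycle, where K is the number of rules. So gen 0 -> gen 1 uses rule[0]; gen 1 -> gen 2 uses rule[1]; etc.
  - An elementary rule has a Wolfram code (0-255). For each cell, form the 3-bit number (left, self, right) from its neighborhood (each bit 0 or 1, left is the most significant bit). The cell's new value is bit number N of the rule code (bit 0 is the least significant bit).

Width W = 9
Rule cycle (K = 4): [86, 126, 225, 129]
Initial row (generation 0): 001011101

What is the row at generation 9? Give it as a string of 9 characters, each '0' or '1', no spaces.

Answer: 010000110

Derivation:
Gen 0: 001011101
Gen 1 (rule 86): 011000101
Gen 2 (rule 126): 111101111
Gen 3 (rule 225): 011110111
Gen 4 (rule 129): 001100010
Gen 5 (rule 86): 010110111
Gen 6 (rule 126): 111111101
Gen 7 (rule 225): 011111110
Gen 8 (rule 129): 001111100
Gen 9 (rule 86): 010000110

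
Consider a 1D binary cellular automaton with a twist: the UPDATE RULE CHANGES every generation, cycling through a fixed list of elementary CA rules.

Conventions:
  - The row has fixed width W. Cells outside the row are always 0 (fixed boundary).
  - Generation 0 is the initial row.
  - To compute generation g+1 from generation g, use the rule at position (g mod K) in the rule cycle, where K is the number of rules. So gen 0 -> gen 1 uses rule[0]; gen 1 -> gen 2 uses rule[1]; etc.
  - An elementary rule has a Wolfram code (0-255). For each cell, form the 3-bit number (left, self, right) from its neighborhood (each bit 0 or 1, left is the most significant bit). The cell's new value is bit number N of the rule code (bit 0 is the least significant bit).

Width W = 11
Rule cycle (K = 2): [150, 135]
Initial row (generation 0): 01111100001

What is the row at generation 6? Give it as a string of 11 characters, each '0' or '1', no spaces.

Gen 0: 01111100001
Gen 1 (rule 150): 10111010011
Gen 2 (rule 135): 10010010100
Gen 3 (rule 150): 11111110110
Gen 4 (rule 135): 01111100000
Gen 5 (rule 150): 10111010000
Gen 6 (rule 135): 10010010111

Answer: 10010010111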